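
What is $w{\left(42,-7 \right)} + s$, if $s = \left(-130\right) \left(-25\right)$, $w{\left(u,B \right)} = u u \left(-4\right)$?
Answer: $-3806$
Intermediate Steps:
$w{\left(u,B \right)} = - 4 u^{2}$ ($w{\left(u,B \right)} = u^{2} \left(-4\right) = - 4 u^{2}$)
$s = 3250$
$w{\left(42,-7 \right)} + s = - 4 \cdot 42^{2} + 3250 = \left(-4\right) 1764 + 3250 = -7056 + 3250 = -3806$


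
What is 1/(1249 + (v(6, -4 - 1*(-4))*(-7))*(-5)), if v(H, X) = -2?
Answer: 1/1179 ≈ 0.00084818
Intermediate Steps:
1/(1249 + (v(6, -4 - 1*(-4))*(-7))*(-5)) = 1/(1249 - 2*(-7)*(-5)) = 1/(1249 + 14*(-5)) = 1/(1249 - 70) = 1/1179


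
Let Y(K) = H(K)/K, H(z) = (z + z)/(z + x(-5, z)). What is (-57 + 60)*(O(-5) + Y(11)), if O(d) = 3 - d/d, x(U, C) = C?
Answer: 69/11 ≈ 6.2727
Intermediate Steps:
O(d) = 2 (O(d) = 3 - 1*1 = 3 - 1 = 2)
H(z) = 1 (H(z) = (z + z)/(z + z) = (2*z)/((2*z)) = (2*z)*(1/(2*z)) = 1)
Y(K) = 1/K
(-57 + 60)*(O(-5) + Y(11)) = (-57 + 60)*(2 + 1/11) = 3*(2 + 1/11) = 3*(23/11) = 69/11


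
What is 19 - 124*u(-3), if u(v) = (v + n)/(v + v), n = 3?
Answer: 19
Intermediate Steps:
u(v) = (3 + v)/(2*v) (u(v) = (v + 3)/(v + v) = (3 + v)/((2*v)) = (3 + v)*(1/(2*v)) = (3 + v)/(2*v))
19 - 124*u(-3) = 19 - 62*(3 - 3)/(-3) = 19 - 62*(-1)*0/3 = 19 - 124*0 = 19 + 0 = 19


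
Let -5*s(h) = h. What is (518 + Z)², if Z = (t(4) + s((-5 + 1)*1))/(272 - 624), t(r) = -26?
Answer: 207847545409/774400 ≈ 2.6840e+5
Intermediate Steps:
s(h) = -h/5
Z = 63/880 (Z = (-26 - (-5 + 1)/5)/(272 - 624) = (-26 - (-4)/5)/(-352) = (-26 - ⅕*(-4))*(-1/352) = (-26 + ⅘)*(-1/352) = -126/5*(-1/352) = 63/880 ≈ 0.071591)
(518 + Z)² = (518 + 63/880)² = (455903/880)² = 207847545409/774400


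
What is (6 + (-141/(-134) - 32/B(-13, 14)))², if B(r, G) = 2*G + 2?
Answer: 144744961/4040100 ≈ 35.827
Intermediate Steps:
B(r, G) = 2 + 2*G
(6 + (-141/(-134) - 32/B(-13, 14)))² = (6 + (-141/(-134) - 32/(2 + 2*14)))² = (6 + (-141*(-1/134) - 32/(2 + 28)))² = (6 + (141/134 - 32/30))² = (6 + (141/134 - 32*1/30))² = (6 + (141/134 - 16/15))² = (6 - 29/2010)² = (12031/2010)² = 144744961/4040100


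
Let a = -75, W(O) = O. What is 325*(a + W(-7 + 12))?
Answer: -22750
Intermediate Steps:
325*(a + W(-7 + 12)) = 325*(-75 + (-7 + 12)) = 325*(-75 + 5) = 325*(-70) = -22750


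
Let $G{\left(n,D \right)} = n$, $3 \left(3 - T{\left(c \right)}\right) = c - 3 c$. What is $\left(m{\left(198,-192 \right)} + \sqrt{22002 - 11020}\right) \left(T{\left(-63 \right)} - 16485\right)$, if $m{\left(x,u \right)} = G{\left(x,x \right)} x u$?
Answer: $124378924032 - 280908 \sqrt{38} \approx 1.2438 \cdot 10^{11}$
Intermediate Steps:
$T{\left(c \right)} = 3 + \frac{2 c}{3}$ ($T{\left(c \right)} = 3 - \frac{c - 3 c}{3} = 3 - \frac{\left(-2\right) c}{3} = 3 + \frac{2 c}{3}$)
$m{\left(x,u \right)} = u x^{2}$ ($m{\left(x,u \right)} = x x u = x^{2} u = u x^{2}$)
$\left(m{\left(198,-192 \right)} + \sqrt{22002 - 11020}\right) \left(T{\left(-63 \right)} - 16485\right) = \left(- 192 \cdot 198^{2} + \sqrt{22002 - 11020}\right) \left(\left(3 + \frac{2}{3} \left(-63\right)\right) - 16485\right) = \left(\left(-192\right) 39204 + \sqrt{10982}\right) \left(\left(3 - 42\right) - 16485\right) = \left(-7527168 + 17 \sqrt{38}\right) \left(-39 - 16485\right) = \left(-7527168 + 17 \sqrt{38}\right) \left(-16524\right) = 124378924032 - 280908 \sqrt{38}$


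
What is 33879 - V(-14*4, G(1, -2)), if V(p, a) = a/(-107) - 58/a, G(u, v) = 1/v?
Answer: 7225281/214 ≈ 33763.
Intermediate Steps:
V(p, a) = -58/a - a/107 (V(p, a) = a*(-1/107) - 58/a = -a/107 - 58/a = -58/a - a/107)
33879 - V(-14*4, G(1, -2)) = 33879 - (-58/(1/(-2)) - 1/107/(-2)) = 33879 - (-58/(-½) - 1/107*(-½)) = 33879 - (-58*(-2) + 1/214) = 33879 - (116 + 1/214) = 33879 - 1*24825/214 = 33879 - 24825/214 = 7225281/214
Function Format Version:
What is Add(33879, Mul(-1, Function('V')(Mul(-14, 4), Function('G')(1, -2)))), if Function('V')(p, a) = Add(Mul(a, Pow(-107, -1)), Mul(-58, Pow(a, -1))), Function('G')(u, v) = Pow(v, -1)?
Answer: Rational(7225281, 214) ≈ 33763.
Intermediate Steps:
Function('V')(p, a) = Add(Mul(-58, Pow(a, -1)), Mul(Rational(-1, 107), a)) (Function('V')(p, a) = Add(Mul(a, Rational(-1, 107)), Mul(-58, Pow(a, -1))) = Add(Mul(Rational(-1, 107), a), Mul(-58, Pow(a, -1))) = Add(Mul(-58, Pow(a, -1)), Mul(Rational(-1, 107), a)))
Add(33879, Mul(-1, Function('V')(Mul(-14, 4), Function('G')(1, -2)))) = Add(33879, Mul(-1, Add(Mul(-58, Pow(Pow(-2, -1), -1)), Mul(Rational(-1, 107), Pow(-2, -1))))) = Add(33879, Mul(-1, Add(Mul(-58, Pow(Rational(-1, 2), -1)), Mul(Rational(-1, 107), Rational(-1, 2))))) = Add(33879, Mul(-1, Add(Mul(-58, -2), Rational(1, 214)))) = Add(33879, Mul(-1, Add(116, Rational(1, 214)))) = Add(33879, Mul(-1, Rational(24825, 214))) = Add(33879, Rational(-24825, 214)) = Rational(7225281, 214)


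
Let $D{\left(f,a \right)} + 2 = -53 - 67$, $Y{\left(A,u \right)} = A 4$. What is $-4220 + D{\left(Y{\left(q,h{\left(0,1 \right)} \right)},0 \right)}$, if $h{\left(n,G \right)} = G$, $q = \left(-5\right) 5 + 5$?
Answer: $-4342$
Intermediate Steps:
$q = -20$ ($q = -25 + 5 = -20$)
$Y{\left(A,u \right)} = 4 A$
$D{\left(f,a \right)} = -122$ ($D{\left(f,a \right)} = -2 - 120 = -122$)
$-4220 + D{\left(Y{\left(q,h{\left(0,1 \right)} \right)},0 \right)} = -4220 - 122 = -4342$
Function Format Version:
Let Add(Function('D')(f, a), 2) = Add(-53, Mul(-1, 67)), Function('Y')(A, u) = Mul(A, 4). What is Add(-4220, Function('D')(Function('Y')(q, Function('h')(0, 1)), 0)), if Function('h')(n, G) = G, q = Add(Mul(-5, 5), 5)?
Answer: -4342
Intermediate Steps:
q = -20 (q = Add(-25, 5) = -20)
Function('Y')(A, u) = Mul(4, A)
Function('D')(f, a) = -122 (Function('D')(f, a) = Add(-2, Add(-53, Mul(-1, 67))) = Add(-2, Add(-53, -67)) = Add(-2, -120) = -122)
Add(-4220, Function('D')(Function('Y')(q, Function('h')(0, 1)), 0)) = Add(-4220, -122) = -4342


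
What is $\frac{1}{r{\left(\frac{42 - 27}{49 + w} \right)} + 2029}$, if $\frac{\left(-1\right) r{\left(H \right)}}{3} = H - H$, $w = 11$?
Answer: $\frac{1}{2029} \approx 0.00049285$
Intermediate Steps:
$r{\left(H \right)} = 0$ ($r{\left(H \right)} = - 3 \left(H - H\right) = \left(-3\right) 0 = 0$)
$\frac{1}{r{\left(\frac{42 - 27}{49 + w} \right)} + 2029} = \frac{1}{0 + 2029} = \frac{1}{2029}$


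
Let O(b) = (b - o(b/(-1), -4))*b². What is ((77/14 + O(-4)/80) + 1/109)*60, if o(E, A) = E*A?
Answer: 51726/109 ≈ 474.55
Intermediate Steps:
o(E, A) = A*E
O(b) = -3*b³ (O(b) = (b - (-4)*b/(-1))*b² = (b - (-4)*b*(-1))*b² = (b - (-4)*(-b))*b² = (b - 4*b)*b² = (-3*b)*b² = -3*b³)
((77/14 + O(-4)/80) + 1/109)*60 = ((77/14 - 3*(-4)³/80) + 1/109)*60 = ((77*(1/14) - 3*(-64)*(1/80)) + 1/109)*60 = ((11/2 + 192*(1/80)) + 1/109)*60 = ((11/2 + 12/5) + 1/109)*60 = (79/10 + 1/109)*60 = (8621/1090)*60 = 51726/109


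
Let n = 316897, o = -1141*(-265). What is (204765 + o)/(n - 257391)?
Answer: 253565/29753 ≈ 8.5223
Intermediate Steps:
o = 302365
(204765 + o)/(n - 257391) = (204765 + 302365)/(316897 - 257391) = 507130/59506 = 507130*(1/59506) = 253565/29753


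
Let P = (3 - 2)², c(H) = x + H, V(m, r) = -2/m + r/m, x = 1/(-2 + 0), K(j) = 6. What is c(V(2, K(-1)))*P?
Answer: 3/2 ≈ 1.5000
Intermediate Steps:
x = -½ (x = 1/(-2) = -½ ≈ -0.50000)
c(H) = -½ + H
P = 1 (P = 1² = 1)
c(V(2, K(-1)))*P = (-½ + (-2 + 6)/2)*1 = (-½ + (½)*4)*1 = (-½ + 2)*1 = (3/2)*1 = 3/2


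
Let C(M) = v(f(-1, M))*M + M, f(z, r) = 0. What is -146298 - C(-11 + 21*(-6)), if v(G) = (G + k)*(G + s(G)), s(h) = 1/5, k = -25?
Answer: -146846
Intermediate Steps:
s(h) = 1/5
v(G) = (-25 + G)*(1/5 + G) (v(G) = (G - 25)*(G + 1/5) = (-25 + G)*(1/5 + G))
C(M) = -4*M (C(M) = (-5 + 0**2 - 124/5*0)*M + M = (-5 + 0 + 0)*M + M = -5*M + M = -4*M)
-146298 - C(-11 + 21*(-6)) = -146298 - (-4)*(-11 + 21*(-6)) = -146298 - (-4)*(-11 - 126) = -146298 - (-4)*(-137) = -146298 - 1*548 = -146298 - 548 = -146846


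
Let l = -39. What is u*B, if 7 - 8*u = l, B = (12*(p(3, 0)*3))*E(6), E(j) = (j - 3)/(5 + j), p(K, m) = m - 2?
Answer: -1242/11 ≈ -112.91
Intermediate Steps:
p(K, m) = -2 + m
E(j) = (-3 + j)/(5 + j)
B = -216/11 (B = (12*((-2 + 0)*3))*((-3 + 6)/(5 + 6)) = (12*(-2*3))*(3/11) = (12*(-6))*((1/11)*3) = -72*3/11 = -216/11 ≈ -19.636)
u = 23/4 (u = 7/8 - 1/8*(-39) = 7/8 + 39/8 = 23/4 ≈ 5.7500)
u*B = (23/4)*(-216/11) = -1242/11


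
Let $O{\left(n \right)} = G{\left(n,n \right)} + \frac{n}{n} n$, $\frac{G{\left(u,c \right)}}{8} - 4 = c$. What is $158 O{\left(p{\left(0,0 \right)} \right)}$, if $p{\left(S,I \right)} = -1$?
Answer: $3634$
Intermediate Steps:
$G{\left(u,c \right)} = 32 + 8 c$
$O{\left(n \right)} = 32 + 9 n$ ($O{\left(n \right)} = \left(32 + 8 n\right) + \frac{n}{n} n = \left(32 + 8 n\right) + 1 n = \left(32 + 8 n\right) + n = 32 + 9 n$)
$158 O{\left(p{\left(0,0 \right)} \right)} = 158 \left(32 + 9 \left(-1\right)\right) = 158 \left(32 - 9\right) = 158 \cdot 23 = 3634$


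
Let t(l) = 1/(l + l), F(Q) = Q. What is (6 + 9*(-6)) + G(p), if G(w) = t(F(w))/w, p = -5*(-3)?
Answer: -21599/450 ≈ -47.998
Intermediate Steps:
t(l) = 1/(2*l)
p = 15
G(w) = 1/(2*w²) (G(w) = (1/(2*w))/w = 1/(2*w²))
(6 + 9*(-6)) + G(p) = (6 + 9*(-6)) + (½)/15² = (6 - 54) + (½)*(1/225) = -48 + 1/450 = -21599/450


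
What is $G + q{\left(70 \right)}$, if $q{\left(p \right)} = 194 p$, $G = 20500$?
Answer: $34080$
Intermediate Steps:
$G + q{\left(70 \right)} = 20500 + 194 \cdot 70 = 20500 + 13580 = 34080$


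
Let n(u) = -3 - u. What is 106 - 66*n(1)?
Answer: 370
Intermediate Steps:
106 - 66*n(1) = 106 - 66*(-3 - 1*1) = 106 - 66*(-3 - 1) = 106 - 66*(-4) = 106 + 264 = 370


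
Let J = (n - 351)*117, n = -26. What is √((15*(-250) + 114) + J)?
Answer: 3*I*√5305 ≈ 218.51*I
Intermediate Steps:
J = -44109 (J = (-26 - 351)*117 = -377*117 = -44109)
√((15*(-250) + 114) + J) = √((15*(-250) + 114) - 44109) = √((-3750 + 114) - 44109) = √(-3636 - 44109) = √(-47745) = 3*I*√5305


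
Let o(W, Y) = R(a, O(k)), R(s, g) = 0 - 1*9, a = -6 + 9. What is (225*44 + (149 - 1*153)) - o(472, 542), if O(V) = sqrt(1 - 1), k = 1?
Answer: 9905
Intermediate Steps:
O(V) = 0 (O(V) = sqrt(0) = 0)
a = 3
R(s, g) = -9 (R(s, g) = 0 - 9 = -9)
o(W, Y) = -9
(225*44 + (149 - 1*153)) - o(472, 542) = (225*44 + (149 - 1*153)) - 1*(-9) = (9900 + (149 - 153)) + 9 = (9900 - 4) + 9 = 9896 + 9 = 9905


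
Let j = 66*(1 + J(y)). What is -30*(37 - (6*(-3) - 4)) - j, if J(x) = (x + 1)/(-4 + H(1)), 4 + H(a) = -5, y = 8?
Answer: -23274/13 ≈ -1790.3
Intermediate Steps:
H(a) = -9 (H(a) = -4 - 5 = -9)
J(x) = -1/13 - x/13 (J(x) = (x + 1)/(-4 - 9) = (1 + x)/(-13) = (1 + x)*(-1/13) = -1/13 - x/13)
j = 264/13 (j = 66*(1 + (-1/13 - 1/13*8)) = 66*(1 + (-1/13 - 8/13)) = 66*(1 - 9/13) = 66*(4/13) = 264/13 ≈ 20.308)
-30*(37 - (6*(-3) - 4)) - j = -30*(37 - (6*(-3) - 4)) - 1*264/13 = -30*(37 - (-18 - 4)) - 264/13 = -30*(37 - 1*(-22)) - 264/13 = -30*(37 + 22) - 264/13 = -30*59 - 264/13 = -1770 - 264/13 = -23274/13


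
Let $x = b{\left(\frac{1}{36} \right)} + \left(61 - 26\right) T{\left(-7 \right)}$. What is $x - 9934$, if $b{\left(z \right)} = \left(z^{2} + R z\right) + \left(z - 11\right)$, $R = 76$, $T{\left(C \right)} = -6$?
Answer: $- \frac{13158107}{1296} \approx -10153.0$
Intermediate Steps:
$b{\left(z \right)} = -11 + z^{2} + 77 z$ ($b{\left(z \right)} = \left(z^{2} + 76 z\right) + \left(z - 11\right) = \left(z^{2} + 76 z\right) + \left(-11 + z\right) = -11 + z^{2} + 77 z$)
$x = - \frac{283643}{1296}$ ($x = \left(-11 + \left(\frac{1}{36}\right)^{2} + \frac{77}{36}\right) + \left(61 - 26\right) \left(-6\right) = \left(-11 + \left(\frac{1}{36}\right)^{2} + 77 \cdot \frac{1}{36}\right) + 35 \left(-6\right) = \left(-11 + \frac{1}{1296} + \frac{77}{36}\right) - 210 = - \frac{11483}{1296} - 210 = - \frac{283643}{1296} \approx -218.86$)
$x - 9934 = - \frac{283643}{1296} - 9934 = - \frac{13158107}{1296}$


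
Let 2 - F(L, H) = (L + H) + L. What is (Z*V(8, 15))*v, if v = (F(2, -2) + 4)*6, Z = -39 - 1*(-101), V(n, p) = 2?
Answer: 2976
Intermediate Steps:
F(L, H) = 2 - H - 2*L (F(L, H) = 2 - ((L + H) + L) = 2 - ((H + L) + L) = 2 - (H + 2*L) = 2 + (-H - 2*L) = 2 - H - 2*L)
Z = 62 (Z = -39 + 101 = 62)
v = 24 (v = ((2 - 1*(-2) - 2*2) + 4)*6 = ((2 + 2 - 4) + 4)*6 = (0 + 4)*6 = 4*6 = 24)
(Z*V(8, 15))*v = (62*2)*24 = 124*24 = 2976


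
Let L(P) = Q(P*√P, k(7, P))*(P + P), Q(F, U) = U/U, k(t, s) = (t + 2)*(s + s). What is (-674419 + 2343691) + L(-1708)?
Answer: 1665856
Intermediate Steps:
k(t, s) = 2*s*(2 + t) (k(t, s) = (2 + t)*(2*s) = 2*s*(2 + t))
Q(F, U) = 1
L(P) = 2*P (L(P) = 1*(P + P) = 1*(2*P) = 2*P)
(-674419 + 2343691) + L(-1708) = (-674419 + 2343691) + 2*(-1708) = 1669272 - 3416 = 1665856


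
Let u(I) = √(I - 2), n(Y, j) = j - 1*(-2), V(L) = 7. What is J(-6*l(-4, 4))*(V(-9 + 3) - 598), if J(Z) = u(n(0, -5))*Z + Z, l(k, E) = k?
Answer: -14184 - 14184*I*√5 ≈ -14184.0 - 31716.0*I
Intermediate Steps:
n(Y, j) = 2 + j (n(Y, j) = j + 2 = 2 + j)
u(I) = √(-2 + I)
J(Z) = Z + I*Z*√5 (J(Z) = √(-2 + (2 - 5))*Z + Z = √(-2 - 3)*Z + Z = √(-5)*Z + Z = (I*√5)*Z + Z = I*Z*√5 + Z = Z + I*Z*√5)
J(-6*l(-4, 4))*(V(-9 + 3) - 598) = ((-6*(-4))*(1 + I*√5))*(7 - 598) = (24*(1 + I*√5))*(-591) = (24 + 24*I*√5)*(-591) = -14184 - 14184*I*√5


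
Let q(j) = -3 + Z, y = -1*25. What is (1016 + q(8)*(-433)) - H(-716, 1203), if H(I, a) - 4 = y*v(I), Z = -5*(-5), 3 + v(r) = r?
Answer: -26489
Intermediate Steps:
v(r) = -3 + r
y = -25
Z = 25
H(I, a) = 79 - 25*I (H(I, a) = 4 - 25*(-3 + I) = 4 + (75 - 25*I) = 79 - 25*I)
q(j) = 22 (q(j) = -3 + 25 = 22)
(1016 + q(8)*(-433)) - H(-716, 1203) = (1016 + 22*(-433)) - (79 - 25*(-716)) = (1016 - 9526) - (79 + 17900) = -8510 - 1*17979 = -8510 - 17979 = -26489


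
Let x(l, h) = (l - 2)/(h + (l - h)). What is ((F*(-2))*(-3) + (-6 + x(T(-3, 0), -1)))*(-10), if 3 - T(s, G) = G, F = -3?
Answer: 710/3 ≈ 236.67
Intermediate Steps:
T(s, G) = 3 - G
x(l, h) = (-2 + l)/l
((F*(-2))*(-3) + (-6 + x(T(-3, 0), -1)))*(-10) = (-3*(-2)*(-3) + (-6 + (-2 + (3 - 1*0))/(3 - 1*0)))*(-10) = (6*(-3) + (-6 + (-2 + (3 + 0))/(3 + 0)))*(-10) = (-18 + (-6 + (-2 + 3)/3))*(-10) = (-18 + (-6 + (⅓)*1))*(-10) = (-18 + (-6 + ⅓))*(-10) = (-18 - 17/3)*(-10) = -71/3*(-10) = 710/3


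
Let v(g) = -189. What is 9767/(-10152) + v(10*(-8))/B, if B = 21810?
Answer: -35822833/36902520 ≈ -0.97074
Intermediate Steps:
9767/(-10152) + v(10*(-8))/B = 9767/(-10152) - 189/21810 = 9767*(-1/10152) - 189*1/21810 = -9767/10152 - 63/7270 = -35822833/36902520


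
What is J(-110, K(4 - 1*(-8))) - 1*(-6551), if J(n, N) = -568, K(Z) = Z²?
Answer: 5983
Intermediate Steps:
J(-110, K(4 - 1*(-8))) - 1*(-6551) = -568 - 1*(-6551) = -568 + 6551 = 5983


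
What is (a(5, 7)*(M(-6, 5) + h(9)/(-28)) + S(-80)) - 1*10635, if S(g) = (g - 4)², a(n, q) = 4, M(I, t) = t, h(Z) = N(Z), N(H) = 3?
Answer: -24916/7 ≈ -3559.4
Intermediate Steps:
h(Z) = 3
S(g) = (-4 + g)²
(a(5, 7)*(M(-6, 5) + h(9)/(-28)) + S(-80)) - 1*10635 = (4*(5 + 3/(-28)) + (-4 - 80)²) - 1*10635 = (4*(5 + 3*(-1/28)) + (-84)²) - 10635 = (4*(5 - 3/28) + 7056) - 10635 = (4*(137/28) + 7056) - 10635 = (137/7 + 7056) - 10635 = 49529/7 - 10635 = -24916/7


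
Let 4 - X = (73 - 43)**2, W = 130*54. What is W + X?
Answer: 6124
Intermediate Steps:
W = 7020
X = -896 (X = 4 - (73 - 43)**2 = 4 - 1*30**2 = 4 - 1*900 = 4 - 900 = -896)
W + X = 7020 - 896 = 6124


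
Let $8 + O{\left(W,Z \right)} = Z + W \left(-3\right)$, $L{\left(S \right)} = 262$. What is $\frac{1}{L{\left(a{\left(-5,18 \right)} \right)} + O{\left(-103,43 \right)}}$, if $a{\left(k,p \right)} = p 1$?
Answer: $\frac{1}{606} \approx 0.0016502$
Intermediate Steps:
$a{\left(k,p \right)} = p$
$O{\left(W,Z \right)} = -8 + Z - 3 W$ ($O{\left(W,Z \right)} = -8 + \left(Z + W \left(-3\right)\right) = -8 - \left(- Z + 3 W\right) = -8 + Z - 3 W$)
$\frac{1}{L{\left(a{\left(-5,18 \right)} \right)} + O{\left(-103,43 \right)}} = \frac{1}{262 - -344} = \frac{1}{262 + \left(-8 + 43 + 309\right)} = \frac{1}{262 + 344} = \frac{1}{606}$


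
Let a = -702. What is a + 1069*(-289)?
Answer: -309643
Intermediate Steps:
a + 1069*(-289) = -702 + 1069*(-289) = -702 - 308941 = -309643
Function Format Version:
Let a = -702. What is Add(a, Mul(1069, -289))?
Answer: -309643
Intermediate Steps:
Add(a, Mul(1069, -289)) = Add(-702, Mul(1069, -289)) = Add(-702, -308941) = -309643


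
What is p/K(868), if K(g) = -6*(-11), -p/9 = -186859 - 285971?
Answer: 709245/11 ≈ 64477.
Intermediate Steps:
p = 4255470 (p = -9*(-186859 - 285971) = -9*(-472830) = 4255470)
K(g) = 66
p/K(868) = 4255470/66 = 4255470*(1/66) = 709245/11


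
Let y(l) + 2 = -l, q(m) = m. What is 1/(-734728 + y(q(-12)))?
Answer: -1/734718 ≈ -1.3611e-6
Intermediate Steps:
y(l) = -2 - l
1/(-734728 + y(q(-12))) = 1/(-734728 + (-2 - 1*(-12))) = 1/(-734728 + (-2 + 12)) = 1/(-734728 + 10) = 1/(-734718) = -1/734718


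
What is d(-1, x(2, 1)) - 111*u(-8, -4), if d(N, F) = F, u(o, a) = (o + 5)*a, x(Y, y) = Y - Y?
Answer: -1332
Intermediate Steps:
x(Y, y) = 0
u(o, a) = a*(5 + o) (u(o, a) = (5 + o)*a = a*(5 + o))
d(-1, x(2, 1)) - 111*u(-8, -4) = 0 - (-444)*(5 - 8) = 0 - (-444)*(-3) = 0 - 111*12 = 0 - 1332 = -1332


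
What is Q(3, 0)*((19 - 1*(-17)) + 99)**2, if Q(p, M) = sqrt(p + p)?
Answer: 18225*sqrt(6) ≈ 44642.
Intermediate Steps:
Q(p, M) = sqrt(2)*sqrt(p) (Q(p, M) = sqrt(2*p) = sqrt(2)*sqrt(p))
Q(3, 0)*((19 - 1*(-17)) + 99)**2 = (sqrt(2)*sqrt(3))*((19 - 1*(-17)) + 99)**2 = sqrt(6)*((19 + 17) + 99)**2 = sqrt(6)*(36 + 99)**2 = sqrt(6)*135**2 = sqrt(6)*18225 = 18225*sqrt(6)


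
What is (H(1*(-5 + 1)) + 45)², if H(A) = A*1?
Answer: 1681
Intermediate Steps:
H(A) = A
(H(1*(-5 + 1)) + 45)² = (1*(-5 + 1) + 45)² = (1*(-4) + 45)² = (-4 + 45)² = 41² = 1681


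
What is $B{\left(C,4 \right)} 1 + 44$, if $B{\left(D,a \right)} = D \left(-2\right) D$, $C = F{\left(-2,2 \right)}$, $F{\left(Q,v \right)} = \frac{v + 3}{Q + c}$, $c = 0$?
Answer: $\frac{63}{2} \approx 31.5$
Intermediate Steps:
$F{\left(Q,v \right)} = \frac{3 + v}{Q}$ ($F{\left(Q,v \right)} = \frac{v + 3}{Q + 0} = \frac{3 + v}{Q}$)
$C = - \frac{5}{2}$ ($C = \frac{3 + 2}{-2} = \left(- \frac{1}{2}\right) 5 = - \frac{5}{2} \approx -2.5$)
$B{\left(D,a \right)} = - 2 D^{2}$ ($B{\left(D,a \right)} = - 2 D D = - 2 D^{2}$)
$B{\left(C,4 \right)} 1 + 44 = - 2 \left(- \frac{5}{2}\right)^{2} \cdot 1 + 44 = \left(-2\right) \frac{25}{4} \cdot 1 + 44 = \left(- \frac{25}{2}\right) 1 + 44 = - \frac{25}{2} + 44 = \frac{63}{2}$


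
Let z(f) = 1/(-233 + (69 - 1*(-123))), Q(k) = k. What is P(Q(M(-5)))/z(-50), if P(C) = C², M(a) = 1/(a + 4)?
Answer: -41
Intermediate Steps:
M(a) = 1/(4 + a)
z(f) = -1/41 (z(f) = 1/(-233 + (69 + 123)) = 1/(-233 + 192) = 1/(-41) = -1/41)
P(Q(M(-5)))/z(-50) = (1/(4 - 5))²/(-1/41) = (1/(-1))²*(-41) = (-1)²*(-41) = 1*(-41) = -41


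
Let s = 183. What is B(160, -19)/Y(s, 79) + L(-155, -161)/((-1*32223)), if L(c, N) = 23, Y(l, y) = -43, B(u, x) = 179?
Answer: -250822/60243 ≈ -4.1635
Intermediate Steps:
B(160, -19)/Y(s, 79) + L(-155, -161)/((-1*32223)) = 179/(-43) + 23/((-1*32223)) = 179*(-1/43) + 23/(-32223) = -179/43 + 23*(-1/32223) = -179/43 - 1/1401 = -250822/60243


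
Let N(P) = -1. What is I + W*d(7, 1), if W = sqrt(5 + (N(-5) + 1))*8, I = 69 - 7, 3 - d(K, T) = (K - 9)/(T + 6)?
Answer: 62 + 184*sqrt(5)/7 ≈ 120.78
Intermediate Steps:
d(K, T) = 3 - (-9 + K)/(6 + T) (d(K, T) = 3 - (K - 9)/(T + 6) = 3 - (-9 + K)/(6 + T))
I = 62
W = 8*sqrt(5) (W = sqrt(5 + (-1 + 1))*8 = sqrt(5 + 0)*8 = sqrt(5)*8 = 8*sqrt(5) ≈ 17.889)
I + W*d(7, 1) = 62 + (8*sqrt(5))*((27 - 1*7 + 3*1)/(6 + 1)) = 62 + (8*sqrt(5))*((27 - 7 + 3)/7) = 62 + (8*sqrt(5))*((1/7)*23) = 62 + (8*sqrt(5))*(23/7) = 62 + 184*sqrt(5)/7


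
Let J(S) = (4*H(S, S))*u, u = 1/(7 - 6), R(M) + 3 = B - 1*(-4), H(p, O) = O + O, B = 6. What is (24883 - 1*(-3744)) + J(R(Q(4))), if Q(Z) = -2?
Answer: 28683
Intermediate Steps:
H(p, O) = 2*O
R(M) = 7 (R(M) = -3 + (6 - 1*(-4)) = -3 + (6 + 4) = -3 + 10 = 7)
u = 1 (u = 1/1 = 1)
J(S) = 8*S (J(S) = (4*(2*S))*1 = (8*S)*1 = 8*S)
(24883 - 1*(-3744)) + J(R(Q(4))) = (24883 - 1*(-3744)) + 8*7 = (24883 + 3744) + 56 = 28627 + 56 = 28683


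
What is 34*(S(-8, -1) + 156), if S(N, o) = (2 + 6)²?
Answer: 7480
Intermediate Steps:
S(N, o) = 64 (S(N, o) = 8² = 64)
34*(S(-8, -1) + 156) = 34*(64 + 156) = 34*220 = 7480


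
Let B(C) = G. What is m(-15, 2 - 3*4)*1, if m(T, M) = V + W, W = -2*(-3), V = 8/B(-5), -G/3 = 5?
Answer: 82/15 ≈ 5.4667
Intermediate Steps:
G = -15 (G = -3*5 = -15)
B(C) = -15
V = -8/15 (V = 8/(-15) = 8*(-1/15) = -8/15 ≈ -0.53333)
W = 6
m(T, M) = 82/15 (m(T, M) = -8/15 + 6 = 82/15)
m(-15, 2 - 3*4)*1 = (82/15)*1 = 82/15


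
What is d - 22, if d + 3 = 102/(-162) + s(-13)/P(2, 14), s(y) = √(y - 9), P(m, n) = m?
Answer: -692/27 + I*√22/2 ≈ -25.63 + 2.3452*I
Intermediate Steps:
s(y) = √(-9 + y)
d = -98/27 + I*√22/2 (d = -3 + (102/(-162) + √(-9 - 13)/2) = -3 + (102*(-1/162) + √(-22)*(½)) = -3 + (-17/27 + (I*√22)*(½)) = -3 + (-17/27 + I*√22/2) = -98/27 + I*√22/2 ≈ -3.6296 + 2.3452*I)
d - 22 = (-98/27 + I*√22/2) - 22 = -692/27 + I*√22/2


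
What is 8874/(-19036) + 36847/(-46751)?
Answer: -558143933/444976018 ≈ -1.2543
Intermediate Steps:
8874/(-19036) + 36847/(-46751) = 8874*(-1/19036) + 36847*(-1/46751) = -4437/9518 - 36847/46751 = -558143933/444976018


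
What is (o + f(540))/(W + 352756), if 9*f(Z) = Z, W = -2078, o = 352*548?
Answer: 96478/175339 ≈ 0.55024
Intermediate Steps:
o = 192896
f(Z) = Z/9
(o + f(540))/(W + 352756) = (192896 + (⅑)*540)/(-2078 + 352756) = (192896 + 60)/350678 = 192956*(1/350678) = 96478/175339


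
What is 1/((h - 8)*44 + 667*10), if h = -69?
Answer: 1/3282 ≈ 0.00030469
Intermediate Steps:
1/((h - 8)*44 + 667*10) = 1/((-69 - 8)*44 + 667*10) = 1/(-77*44 + 6670) = 1/(-3388 + 6670) = 1/3282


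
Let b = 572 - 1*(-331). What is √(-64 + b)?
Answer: √839 ≈ 28.965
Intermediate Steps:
b = 903 (b = 572 + 331 = 903)
√(-64 + b) = √(-64 + 903) = √839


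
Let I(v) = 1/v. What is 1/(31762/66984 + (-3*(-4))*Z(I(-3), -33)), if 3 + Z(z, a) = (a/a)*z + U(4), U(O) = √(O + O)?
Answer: -44336676108/460229190673 - 26921137536*√2/460229190673 ≈ -0.17906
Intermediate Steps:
U(O) = √2*√O (U(O) = √(2*O) = √2*√O)
Z(z, a) = -3 + z + 2*√2 (Z(z, a) = -3 + ((a/a)*z + √2*√4) = -3 + (1*z + √2*2) = -3 + (z + 2*√2) = -3 + z + 2*√2)
1/(31762/66984 + (-3*(-4))*Z(I(-3), -33)) = 1/(31762/66984 + (-3*(-4))*(-3 + 1/(-3) + 2*√2)) = 1/(31762*(1/66984) + 12*(-3 - ⅓ + 2*√2)) = 1/(15881/33492 + 12*(-10/3 + 2*√2)) = 1/(15881/33492 + (-40 + 24*√2)) = 1/(-1323799/33492 + 24*√2)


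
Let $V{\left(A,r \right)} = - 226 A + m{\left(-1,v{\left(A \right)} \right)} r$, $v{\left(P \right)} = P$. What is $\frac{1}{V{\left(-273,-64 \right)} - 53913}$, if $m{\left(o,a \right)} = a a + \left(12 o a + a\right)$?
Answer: $- \frac{1}{4954263} \approx -2.0185 \cdot 10^{-7}$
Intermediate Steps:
$m{\left(o,a \right)} = a + a^{2} + 12 a o$ ($m{\left(o,a \right)} = a^{2} + \left(12 a o + a\right) = a^{2} + \left(a + 12 a o\right) = a + a^{2} + 12 a o$)
$V{\left(A,r \right)} = - 226 A + A r \left(-11 + A\right)$ ($V{\left(A,r \right)} = - 226 A + A \left(1 + A + 12 \left(-1\right)\right) r = - 226 A + A \left(1 + A - 12\right) r = - 226 A + A \left(-11 + A\right) r = - 226 A + A r \left(-11 + A\right)$)
$\frac{1}{V{\left(-273,-64 \right)} - 53913} = \frac{1}{- 273 \left(-226 - 64 \left(-11 - 273\right)\right) - 53913} = \frac{1}{- 273 \left(-226 - -18176\right) - 53913} = \frac{1}{- 273 \left(-226 + 18176\right) - 53913} = \frac{1}{\left(-273\right) 17950 - 53913} = \frac{1}{-4900350 - 53913} = \frac{1}{-4954263} = - \frac{1}{4954263}$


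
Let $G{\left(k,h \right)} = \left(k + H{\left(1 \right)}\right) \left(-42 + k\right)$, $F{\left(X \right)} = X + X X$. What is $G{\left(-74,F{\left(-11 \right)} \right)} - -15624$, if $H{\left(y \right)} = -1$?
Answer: $24324$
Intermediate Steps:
$F{\left(X \right)} = X + X^{2}$
$G{\left(k,h \right)} = \left(-1 + k\right) \left(-42 + k\right)$ ($G{\left(k,h \right)} = \left(k - 1\right) \left(-42 + k\right) = \left(-1 + k\right) \left(-42 + k\right)$)
$G{\left(-74,F{\left(-11 \right)} \right)} - -15624 = \left(42 + \left(-74\right)^{2} - -3182\right) - -15624 = \left(42 + 5476 + 3182\right) + 15624 = 8700 + 15624 = 24324$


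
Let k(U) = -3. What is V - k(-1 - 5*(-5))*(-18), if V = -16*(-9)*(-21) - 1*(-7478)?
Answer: 4400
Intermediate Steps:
V = 4454 (V = 144*(-21) + 7478 = -3024 + 7478 = 4454)
V - k(-1 - 5*(-5))*(-18) = 4454 - (-3*(-18)) = 4454 - 54 = 4400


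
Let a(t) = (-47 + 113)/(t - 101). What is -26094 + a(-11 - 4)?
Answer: -1513485/58 ≈ -26095.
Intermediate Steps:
a(t) = 66/(-101 + t)
-26094 + a(-11 - 4) = -26094 + 66/(-101 + (-11 - 4)) = -26094 + 66/(-101 - 15) = -26094 + 66/(-116) = -26094 + 66*(-1/116) = -26094 - 33/58 = -1513485/58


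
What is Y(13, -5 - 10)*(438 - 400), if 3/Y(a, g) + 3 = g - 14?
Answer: -57/16 ≈ -3.5625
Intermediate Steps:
Y(a, g) = 3/(-17 + g) (Y(a, g) = 3/(-3 + (g - 14)) = 3/(-3 + (-14 + g)) = 3/(-17 + g))
Y(13, -5 - 10)*(438 - 400) = (3/(-17 + (-5 - 10)))*(438 - 400) = (3/(-17 - 15))*38 = (3/(-32))*38 = (3*(-1/32))*38 = -3/32*38 = -57/16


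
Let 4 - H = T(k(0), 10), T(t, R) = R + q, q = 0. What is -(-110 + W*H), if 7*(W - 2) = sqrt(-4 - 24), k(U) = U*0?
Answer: 122 + 12*I*sqrt(7)/7 ≈ 122.0 + 4.5356*I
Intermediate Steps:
k(U) = 0
T(t, R) = R (T(t, R) = R + 0 = R)
W = 2 + 2*I*sqrt(7)/7 (W = 2 + sqrt(-4 - 24)/7 = 2 + sqrt(-28)/7 = 2 + (2*I*sqrt(7))/7 = 2 + 2*I*sqrt(7)/7 ≈ 2.0 + 0.75593*I)
H = -6 (H = 4 - 1*10 = 4 - 10 = -6)
-(-110 + W*H) = -(-110 + (2 + 2*I*sqrt(7)/7)*(-6)) = -(-110 + (-12 - 12*I*sqrt(7)/7)) = -(-122 - 12*I*sqrt(7)/7) = 122 + 12*I*sqrt(7)/7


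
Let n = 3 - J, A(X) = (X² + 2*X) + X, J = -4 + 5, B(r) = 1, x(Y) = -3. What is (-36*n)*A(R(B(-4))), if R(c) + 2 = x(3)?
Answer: -720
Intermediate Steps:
J = 1
R(c) = -5 (R(c) = -2 - 3 = -5)
A(X) = X² + 3*X
n = 2 (n = 3 - 1*1 = 3 - 1 = 2)
(-36*n)*A(R(B(-4))) = (-36*2)*(-5*(3 - 5)) = -(-360)*(-2) = -72*10 = -720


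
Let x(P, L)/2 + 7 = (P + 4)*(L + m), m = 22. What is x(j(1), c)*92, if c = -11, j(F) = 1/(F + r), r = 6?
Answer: 49680/7 ≈ 7097.1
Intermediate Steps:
j(F) = 1/(6 + F) (j(F) = 1/(F + 6) = 1/(6 + F))
x(P, L) = -14 + 2*(4 + P)*(22 + L) (x(P, L) = -14 + 2*((P + 4)*(L + 22)) = -14 + 2*((4 + P)*(22 + L)) = -14 + 2*(4 + P)*(22 + L))
x(j(1), c)*92 = (162 + 8*(-11) + 44/(6 + 1) + 2*(-11)/(6 + 1))*92 = (162 - 88 + 44/7 + 2*(-11)/7)*92 = (162 - 88 + 44*(⅐) + 2*(-11)*(⅐))*92 = (162 - 88 + 44/7 - 22/7)*92 = (540/7)*92 = 49680/7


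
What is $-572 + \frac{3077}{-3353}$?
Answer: $- \frac{1920993}{3353} \approx -572.92$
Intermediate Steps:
$-572 + \frac{3077}{-3353} = -572 + 3077 \left(- \frac{1}{3353}\right) = -572 - \frac{3077}{3353} = - \frac{1920993}{3353}$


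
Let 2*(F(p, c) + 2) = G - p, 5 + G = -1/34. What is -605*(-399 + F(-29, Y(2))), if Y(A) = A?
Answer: 16004065/68 ≈ 2.3535e+5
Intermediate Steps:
G = -171/34 (G = -5 - 1/34 = -171/34 ≈ -5.0294)
F(p, c) = -307/68 - p/2 (F(p, c) = -2 + (-171/34 - p)/2 = -2 + (-171/68 - p/2) = -307/68 - p/2)
-605*(-399 + F(-29, Y(2))) = -605*(-399 + (-307/68 - ½*(-29))) = -605*(-399 + (-307/68 + 29/2)) = -605*(-399 + 679/68) = -605*(-26453/68) = 16004065/68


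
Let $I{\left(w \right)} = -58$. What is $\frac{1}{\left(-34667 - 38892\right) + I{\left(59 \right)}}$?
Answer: $- \frac{1}{73617} \approx -1.3584 \cdot 10^{-5}$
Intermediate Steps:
$\frac{1}{\left(-34667 - 38892\right) + I{\left(59 \right)}} = \frac{1}{\left(-34667 - 38892\right) - 58} = \frac{1}{-73559 - 58} = \frac{1}{-73617} = - \frac{1}{73617}$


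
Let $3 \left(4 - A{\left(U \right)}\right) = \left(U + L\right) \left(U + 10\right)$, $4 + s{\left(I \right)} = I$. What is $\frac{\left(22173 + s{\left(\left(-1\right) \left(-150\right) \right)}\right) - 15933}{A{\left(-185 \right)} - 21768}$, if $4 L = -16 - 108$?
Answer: $- \frac{3193}{17182} \approx -0.18583$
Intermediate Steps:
$s{\left(I \right)} = -4 + I$
$L = -31$ ($L = \frac{-16 - 108}{4} = \frac{1}{4} \left(-124\right) = -31$)
$A{\left(U \right)} = 4 - \frac{\left(-31 + U\right) \left(10 + U\right)}{3}$ ($A{\left(U \right)} = 4 - \frac{\left(U - 31\right) \left(U + 10\right)}{3} = 4 - \frac{\left(-31 + U\right) \left(10 + U\right)}{3}$)
$\frac{\left(22173 + s{\left(\left(-1\right) \left(-150\right) \right)}\right) - 15933}{A{\left(-185 \right)} - 21768} = \frac{\left(22173 - -146\right) - 15933}{\left(\frac{322}{3} + 7 \left(-185\right) - \frac{\left(-185\right)^{2}}{3}\right) - 21768} = \frac{\left(22173 + \left(-4 + 150\right)\right) - 15933}{\left(\frac{322}{3} - 1295 - \frac{34225}{3}\right) - 21768} = \frac{\left(22173 + 146\right) - 15933}{\left(\frac{322}{3} - 1295 - \frac{34225}{3}\right) - 21768} = \frac{22319 - 15933}{-12596 - 21768} = \frac{6386}{-34364} = 6386 \left(- \frac{1}{34364}\right) = - \frac{3193}{17182}$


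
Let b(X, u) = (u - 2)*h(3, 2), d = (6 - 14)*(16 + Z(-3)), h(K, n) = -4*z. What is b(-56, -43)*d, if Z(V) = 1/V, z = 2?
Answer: -45120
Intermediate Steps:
h(K, n) = -8 (h(K, n) = -4*2 = -8)
d = -376/3 (d = (6 - 14)*(16 + 1/(-3)) = -8*(16 - ⅓) = -8*47/3 = -376/3 ≈ -125.33)
b(X, u) = 16 - 8*u (b(X, u) = (u - 2)*(-8) = (-2 + u)*(-8) = 16 - 8*u)
b(-56, -43)*d = (16 - 8*(-43))*(-376/3) = (16 + 344)*(-376/3) = 360*(-376/3) = -45120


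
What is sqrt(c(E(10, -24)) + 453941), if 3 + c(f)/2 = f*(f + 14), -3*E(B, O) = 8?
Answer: sqrt(4084871)/3 ≈ 673.70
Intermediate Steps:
E(B, O) = -8/3 (E(B, O) = -1/3*8 = -8/3)
c(f) = -6 + 2*f*(14 + f) (c(f) = -6 + 2*(f*(f + 14)) = -6 + 2*(f*(14 + f)) = -6 + 2*f*(14 + f))
sqrt(c(E(10, -24)) + 453941) = sqrt((-6 + 2*(-8/3)**2 + 28*(-8/3)) + 453941) = sqrt((-6 + 2*(64/9) - 224/3) + 453941) = sqrt((-6 + 128/9 - 224/3) + 453941) = sqrt(-598/9 + 453941) = sqrt(4084871/9) = sqrt(4084871)/3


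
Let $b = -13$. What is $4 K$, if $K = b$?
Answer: $-52$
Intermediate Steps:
$K = -13$
$4 K = 4 \left(-13\right) = -52$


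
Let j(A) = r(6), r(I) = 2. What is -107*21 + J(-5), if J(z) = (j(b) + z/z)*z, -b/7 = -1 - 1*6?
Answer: -2262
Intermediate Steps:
b = 49 (b = -7*(-1 - 1*6) = -7*(-1 - 6) = -7*(-7) = 49)
j(A) = 2
J(z) = 3*z (J(z) = (2 + z/z)*z = (2 + 1)*z = 3*z)
-107*21 + J(-5) = -107*21 + 3*(-5) = -2247 - 15 = -2262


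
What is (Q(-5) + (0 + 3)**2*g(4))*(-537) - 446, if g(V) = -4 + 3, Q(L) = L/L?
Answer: 3850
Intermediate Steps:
Q(L) = 1
g(V) = -1
(Q(-5) + (0 + 3)**2*g(4))*(-537) - 446 = (1 + (0 + 3)**2*(-1))*(-537) - 446 = (1 + 3**2*(-1))*(-537) - 446 = (1 + 9*(-1))*(-537) - 446 = (1 - 9)*(-537) - 446 = -8*(-537) - 446 = 4296 - 446 = 3850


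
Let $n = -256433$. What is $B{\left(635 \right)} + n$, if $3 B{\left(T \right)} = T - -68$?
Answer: $- \frac{768596}{3} \approx -2.562 \cdot 10^{5}$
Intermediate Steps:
$B{\left(T \right)} = \frac{68}{3} + \frac{T}{3}$ ($B{\left(T \right)} = \frac{T - -68}{3} = \frac{T + 68}{3} = \frac{68 + T}{3} = \frac{68}{3} + \frac{T}{3}$)
$B{\left(635 \right)} + n = \left(\frac{68}{3} + \frac{1}{3} \cdot 635\right) - 256433 = \left(\frac{68}{3} + \frac{635}{3}\right) - 256433 = \frac{703}{3} - 256433 = - \frac{768596}{3}$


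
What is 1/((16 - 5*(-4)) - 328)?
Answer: -1/292 ≈ -0.0034247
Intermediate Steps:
1/((16 - 5*(-4)) - 328) = 1/((16 + 20) - 328) = 1/(36 - 328) = 1/(-292) = -1/292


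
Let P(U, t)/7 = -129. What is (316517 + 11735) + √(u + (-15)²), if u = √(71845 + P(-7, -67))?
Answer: 328252 + √(225 + √70942) ≈ 3.2827e+5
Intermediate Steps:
P(U, t) = -903 (P(U, t) = 7*(-129) = -903)
u = √70942 (u = √(71845 - 903) = √70942 ≈ 266.35)
(316517 + 11735) + √(u + (-15)²) = (316517 + 11735) + √(√70942 + (-15)²) = 328252 + √(√70942 + 225) = 328252 + √(225 + √70942)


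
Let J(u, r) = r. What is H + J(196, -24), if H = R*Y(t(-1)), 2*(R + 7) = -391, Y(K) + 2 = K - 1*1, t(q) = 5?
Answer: -429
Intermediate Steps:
Y(K) = -3 + K (Y(K) = -2 + (K - 1*1) = -2 + (K - 1) = -2 + (-1 + K) = -3 + K)
R = -405/2 (R = -7 + (½)*(-391) = -7 - 391/2 = -405/2 ≈ -202.50)
H = -405 (H = -405*(-3 + 5)/2 = -405/2*2 = -405)
H + J(196, -24) = -405 - 24 = -429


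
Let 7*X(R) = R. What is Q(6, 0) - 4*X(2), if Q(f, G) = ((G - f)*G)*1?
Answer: -8/7 ≈ -1.1429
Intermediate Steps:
X(R) = R/7
Q(f, G) = G*(G - f) (Q(f, G) = (G*(G - f))*1 = G*(G - f))
Q(6, 0) - 4*X(2) = 0*(0 - 1*6) - 4*2/7 = 0*(0 - 6) - 4*2/7 = 0*(-6) - 8/7 = 0 - 8/7 = -8/7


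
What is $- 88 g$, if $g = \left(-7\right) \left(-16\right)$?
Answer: $-9856$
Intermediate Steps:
$g = 112$
$- 88 g = \left(-88\right) 112 = -9856$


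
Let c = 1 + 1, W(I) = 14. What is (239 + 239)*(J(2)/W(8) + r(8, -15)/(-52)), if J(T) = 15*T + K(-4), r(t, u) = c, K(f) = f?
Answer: 79109/91 ≈ 869.33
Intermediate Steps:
c = 2
r(t, u) = 2
J(T) = -4 + 15*T (J(T) = 15*T - 4 = -4 + 15*T)
(239 + 239)*(J(2)/W(8) + r(8, -15)/(-52)) = (239 + 239)*((-4 + 15*2)/14 + 2/(-52)) = 478*((-4 + 30)*(1/14) + 2*(-1/52)) = 478*(26*(1/14) - 1/26) = 478*(13/7 - 1/26) = 478*(331/182) = 79109/91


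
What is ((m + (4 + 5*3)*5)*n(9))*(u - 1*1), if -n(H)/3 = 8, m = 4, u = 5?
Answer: -9504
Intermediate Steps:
n(H) = -24 (n(H) = -3*8 = -24)
((m + (4 + 5*3)*5)*n(9))*(u - 1*1) = ((4 + (4 + 5*3)*5)*(-24))*(5 - 1*1) = ((4 + (4 + 15)*5)*(-24))*(5 - 1) = ((4 + 19*5)*(-24))*4 = ((4 + 95)*(-24))*4 = (99*(-24))*4 = -2376*4 = -9504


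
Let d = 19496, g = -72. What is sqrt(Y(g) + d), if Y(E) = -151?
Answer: sqrt(19345) ≈ 139.09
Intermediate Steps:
sqrt(Y(g) + d) = sqrt(-151 + 19496) = sqrt(19345)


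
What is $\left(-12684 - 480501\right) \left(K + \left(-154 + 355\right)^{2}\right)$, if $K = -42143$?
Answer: $859128270$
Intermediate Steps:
$\left(-12684 - 480501\right) \left(K + \left(-154 + 355\right)^{2}\right) = \left(-12684 - 480501\right) \left(-42143 + \left(-154 + 355\right)^{2}\right) = - 493185 \left(-42143 + 201^{2}\right) = - 493185 \left(-42143 + 40401\right) = \left(-493185\right) \left(-1742\right) = 859128270$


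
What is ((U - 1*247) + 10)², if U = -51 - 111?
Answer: 159201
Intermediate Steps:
U = -162
((U - 1*247) + 10)² = ((-162 - 1*247) + 10)² = ((-162 - 247) + 10)² = (-409 + 10)² = (-399)² = 159201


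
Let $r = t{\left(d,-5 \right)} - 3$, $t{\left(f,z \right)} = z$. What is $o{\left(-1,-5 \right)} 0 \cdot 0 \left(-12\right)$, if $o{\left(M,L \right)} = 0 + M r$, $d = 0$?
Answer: $0$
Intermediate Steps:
$r = -8$ ($r = -5 - 3 = -8$)
$o{\left(M,L \right)} = - 8 M$ ($o{\left(M,L \right)} = 0 + M \left(-8\right) = 0 - 8 M = - 8 M$)
$o{\left(-1,-5 \right)} 0 \cdot 0 \left(-12\right) = \left(-8\right) \left(-1\right) 0 \cdot 0 \left(-12\right) = 8 \cdot 0 \left(-12\right) = 0 \left(-12\right) = 0$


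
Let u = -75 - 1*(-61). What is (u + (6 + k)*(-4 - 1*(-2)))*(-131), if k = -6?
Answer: 1834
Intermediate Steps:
u = -14 (u = -75 + 61 = -14)
(u + (6 + k)*(-4 - 1*(-2)))*(-131) = (-14 + (6 - 6)*(-4 - 1*(-2)))*(-131) = (-14 + 0*(-4 + 2))*(-131) = (-14 + 0*(-2))*(-131) = (-14 + 0)*(-131) = -14*(-131) = 1834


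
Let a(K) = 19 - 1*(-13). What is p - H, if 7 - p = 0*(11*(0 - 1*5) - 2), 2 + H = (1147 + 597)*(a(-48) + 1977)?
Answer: -3503687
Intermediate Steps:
a(K) = 32 (a(K) = 19 + 13 = 32)
H = 3503694 (H = -2 + (1147 + 597)*(32 + 1977) = -2 + 1744*2009 = -2 + 3503696 = 3503694)
p = 7 (p = 7 - 0*(11*(0 - 1*5) - 2) = 7 - 0*(11*(0 - 5) - 2) = 7 - 0*(11*(-5) - 2) = 7 - 0*(-55 - 2) = 7 - 0*(-57) = 7 - 1*0 = 7 + 0 = 7)
p - H = 7 - 1*3503694 = 7 - 3503694 = -3503687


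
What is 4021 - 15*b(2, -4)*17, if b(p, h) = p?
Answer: 3511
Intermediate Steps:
4021 - 15*b(2, -4)*17 = 4021 - 15*2*17 = 4021 - 30*17 = 4021 - 1*510 = 4021 - 510 = 3511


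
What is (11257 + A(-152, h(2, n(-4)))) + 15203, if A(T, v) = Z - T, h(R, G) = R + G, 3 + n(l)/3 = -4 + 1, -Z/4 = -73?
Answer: 26904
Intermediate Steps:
Z = 292 (Z = -4*(-73) = 292)
n(l) = -18 (n(l) = -9 + 3*(-4 + 1) = -9 + 3*(-3) = -9 - 9 = -18)
h(R, G) = G + R
A(T, v) = 292 - T
(11257 + A(-152, h(2, n(-4)))) + 15203 = (11257 + (292 - 1*(-152))) + 15203 = (11257 + (292 + 152)) + 15203 = (11257 + 444) + 15203 = 11701 + 15203 = 26904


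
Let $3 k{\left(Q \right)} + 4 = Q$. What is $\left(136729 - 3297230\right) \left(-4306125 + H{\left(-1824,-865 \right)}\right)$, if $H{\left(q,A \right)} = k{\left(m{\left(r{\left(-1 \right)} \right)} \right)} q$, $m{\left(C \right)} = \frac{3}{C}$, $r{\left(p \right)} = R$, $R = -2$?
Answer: $13598943653281$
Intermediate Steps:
$r{\left(p \right)} = -2$
$k{\left(Q \right)} = - \frac{4}{3} + \frac{Q}{3}$
$H{\left(q,A \right)} = - \frac{11 q}{6}$ ($H{\left(q,A \right)} = \left(- \frac{4}{3} + \frac{3 \frac{1}{-2}}{3}\right) q = \left(- \frac{4}{3} + \frac{3 \left(- \frac{1}{2}\right)}{3}\right) q = \left(- \frac{4}{3} + \frac{1}{3} \left(- \frac{3}{2}\right)\right) q = \left(- \frac{4}{3} - \frac{1}{2}\right) q = - \frac{11 q}{6}$)
$\left(136729 - 3297230\right) \left(-4306125 + H{\left(-1824,-865 \right)}\right) = \left(136729 - 3297230\right) \left(-4306125 - -3344\right) = - 3160501 \left(-4306125 + 3344\right) = \left(-3160501\right) \left(-4302781\right) = 13598943653281$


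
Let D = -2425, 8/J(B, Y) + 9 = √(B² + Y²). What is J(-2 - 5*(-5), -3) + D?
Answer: -1108153/457 + 8*√538/457 ≈ -2424.4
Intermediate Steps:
J(B, Y) = 8/(-9 + √(B² + Y²))
J(-2 - 5*(-5), -3) + D = 8/(-9 + √((-2 - 5*(-5))² + (-3)²)) - 2425 = 8/(-9 + √((-2 + 25)² + 9)) - 2425 = 8/(-9 + √(23² + 9)) - 2425 = 8/(-9 + √(529 + 9)) - 2425 = 8/(-9 + √538) - 2425 = -2425 + 8/(-9 + √538)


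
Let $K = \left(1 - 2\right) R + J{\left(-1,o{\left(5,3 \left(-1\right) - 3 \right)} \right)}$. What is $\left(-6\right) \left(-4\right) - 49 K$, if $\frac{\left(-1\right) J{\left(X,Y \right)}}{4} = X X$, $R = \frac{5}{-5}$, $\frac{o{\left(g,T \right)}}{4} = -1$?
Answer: $171$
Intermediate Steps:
$o{\left(g,T \right)} = -4$ ($o{\left(g,T \right)} = 4 \left(-1\right) = -4$)
$R = -1$ ($R = 5 \left(- \frac{1}{5}\right) = -1$)
$J{\left(X,Y \right)} = - 4 X^{2}$ ($J{\left(X,Y \right)} = - 4 X X = - 4 X^{2}$)
$K = -3$ ($K = \left(1 - 2\right) \left(-1\right) - 4 \left(-1\right)^{2} = \left(-1\right) \left(-1\right) - 4 = 1 - 4 = -3$)
$\left(-6\right) \left(-4\right) - 49 K = \left(-6\right) \left(-4\right) - -147 = 24 + 147 = 171$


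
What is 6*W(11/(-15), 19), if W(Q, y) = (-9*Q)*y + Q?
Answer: 748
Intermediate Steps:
W(Q, y) = Q - 9*Q*y (W(Q, y) = -9*Q*y + Q = Q - 9*Q*y)
6*W(11/(-15), 19) = 6*((11/(-15))*(1 - 9*19)) = 6*((11*(-1/15))*(1 - 171)) = 6*(-11/15*(-170)) = 6*(374/3) = 748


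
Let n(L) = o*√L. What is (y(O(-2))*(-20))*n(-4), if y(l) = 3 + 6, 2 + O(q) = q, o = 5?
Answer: -1800*I ≈ -1800.0*I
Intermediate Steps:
O(q) = -2 + q
y(l) = 9
n(L) = 5*√L
(y(O(-2))*(-20))*n(-4) = (9*(-20))*(5*√(-4)) = -900*2*I = -1800*I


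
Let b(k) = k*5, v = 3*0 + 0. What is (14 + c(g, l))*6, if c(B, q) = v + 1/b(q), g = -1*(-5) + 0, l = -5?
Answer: 2094/25 ≈ 83.760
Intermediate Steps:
v = 0 (v = 0 + 0 = 0)
b(k) = 5*k
g = 5 (g = 5 + 0 = 5)
c(B, q) = 1/(5*q) (c(B, q) = 0 + 1/(5*q) = 1/(5*q))
(14 + c(g, l))*6 = (14 + (⅕)/(-5))*6 = (14 + (⅕)*(-⅕))*6 = (14 - 1/25)*6 = (349/25)*6 = 2094/25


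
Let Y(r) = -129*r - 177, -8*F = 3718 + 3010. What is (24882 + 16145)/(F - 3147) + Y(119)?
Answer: -61966691/3988 ≈ -15538.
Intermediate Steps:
F = -841 (F = -(3718 + 3010)/8 = -⅛*6728 = -841)
Y(r) = -177 - 129*r
(24882 + 16145)/(F - 3147) + Y(119) = (24882 + 16145)/(-841 - 3147) + (-177 - 129*119) = 41027/(-3988) + (-177 - 15351) = 41027*(-1/3988) - 15528 = -41027/3988 - 15528 = -61966691/3988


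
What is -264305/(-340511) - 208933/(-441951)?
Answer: 187953843818/150489176961 ≈ 1.2490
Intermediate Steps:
-264305/(-340511) - 208933/(-441951) = -264305*(-1/340511) - 208933*(-1/441951) = 264305/340511 + 208933/441951 = 187953843818/150489176961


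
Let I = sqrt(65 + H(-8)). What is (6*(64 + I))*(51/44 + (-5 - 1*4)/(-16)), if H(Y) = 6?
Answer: 7272/11 + 909*sqrt(71)/88 ≈ 748.13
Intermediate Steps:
I = sqrt(71) (I = sqrt(65 + 6) = sqrt(71) ≈ 8.4261)
(6*(64 + I))*(51/44 + (-5 - 1*4)/(-16)) = (6*(64 + sqrt(71)))*(51/44 + (-5 - 1*4)/(-16)) = (384 + 6*sqrt(71))*(51*(1/44) + (-5 - 4)*(-1/16)) = (384 + 6*sqrt(71))*(51/44 - 9*(-1/16)) = (384 + 6*sqrt(71))*(51/44 + 9/16) = (384 + 6*sqrt(71))*(303/176) = 7272/11 + 909*sqrt(71)/88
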